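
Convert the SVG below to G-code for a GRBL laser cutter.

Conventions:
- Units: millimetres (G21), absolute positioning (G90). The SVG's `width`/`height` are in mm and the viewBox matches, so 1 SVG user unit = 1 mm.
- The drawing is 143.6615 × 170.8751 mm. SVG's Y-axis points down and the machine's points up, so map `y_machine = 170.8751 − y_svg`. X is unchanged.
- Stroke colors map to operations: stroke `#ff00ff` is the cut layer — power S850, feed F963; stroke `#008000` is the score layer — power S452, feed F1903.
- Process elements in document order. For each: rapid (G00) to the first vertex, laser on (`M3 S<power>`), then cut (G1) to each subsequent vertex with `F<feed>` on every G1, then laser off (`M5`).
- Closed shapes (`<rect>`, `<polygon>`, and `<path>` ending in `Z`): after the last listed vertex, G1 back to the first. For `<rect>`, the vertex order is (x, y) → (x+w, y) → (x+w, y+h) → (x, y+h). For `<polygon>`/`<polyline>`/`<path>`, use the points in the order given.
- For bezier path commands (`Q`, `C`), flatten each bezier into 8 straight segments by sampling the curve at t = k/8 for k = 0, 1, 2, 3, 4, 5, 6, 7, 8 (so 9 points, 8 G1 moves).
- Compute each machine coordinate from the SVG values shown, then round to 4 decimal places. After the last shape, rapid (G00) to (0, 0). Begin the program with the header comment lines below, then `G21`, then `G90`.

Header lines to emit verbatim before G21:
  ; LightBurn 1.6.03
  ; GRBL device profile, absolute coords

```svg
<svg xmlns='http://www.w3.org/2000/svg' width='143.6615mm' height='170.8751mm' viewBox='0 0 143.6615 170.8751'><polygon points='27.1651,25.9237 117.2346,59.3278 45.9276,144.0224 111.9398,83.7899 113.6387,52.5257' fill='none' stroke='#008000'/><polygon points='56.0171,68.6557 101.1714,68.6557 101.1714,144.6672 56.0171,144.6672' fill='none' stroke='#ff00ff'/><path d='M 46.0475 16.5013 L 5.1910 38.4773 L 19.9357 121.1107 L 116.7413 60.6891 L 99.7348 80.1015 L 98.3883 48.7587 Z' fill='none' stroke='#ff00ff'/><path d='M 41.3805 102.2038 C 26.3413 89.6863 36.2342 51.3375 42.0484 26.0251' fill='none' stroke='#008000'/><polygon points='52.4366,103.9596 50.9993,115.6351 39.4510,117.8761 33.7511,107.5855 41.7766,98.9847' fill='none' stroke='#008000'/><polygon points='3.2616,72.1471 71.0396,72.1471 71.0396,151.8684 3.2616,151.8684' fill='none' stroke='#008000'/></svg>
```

1 u = 1 mm; y_m = 170.8751 − y.

[1] `<polygon>` closed polygon, #008000→score S452 F1903: (27.1651,144.9514) → (117.2346,111.5473) → (45.9276,26.8527) → (111.9398,87.0852) → (113.6387,118.3494) → (27.1651,144.9514) (closed)

[2] `<polygon>` rectangle, #ff00ff→cut S850 F963: (56.0171,102.2194) → (101.1714,102.2194) → (101.1714,26.2079) → (56.0171,26.2079) → (56.0171,102.2194) (closed)

[3] `<path>` closed polygon, #ff00ff→cut S850 F963: (46.0475,154.3738) → (5.1910,132.3978) → (19.9357,49.7644) → (116.7413,110.1860) → (99.7348,90.7736) → (98.3883,122.1164) → (46.0475,154.3738) (closed)

[4] `<path>` cubic bezier, #008000→score S452 F1903: (41.3805,68.6713) → (36.8528,74.5003) → (34.3226,82.2955) → (33.4498,91.6014) → (33.8944,101.9626) → (35.3166,112.9235) → (37.3763,124.0287) → (39.7335,134.8227) → (42.0484,144.8500)

[5] `<polygon>` regular polygon, #008000→score S452 F1903: (52.4366,66.9155) → (50.9993,55.2400) → (39.4510,52.9990) → (33.7511,63.2896) → (41.7766,71.8904) → (52.4366,66.9155) (closed)

[6] `<polygon>` rectangle, #008000→score S452 F1903: (3.2616,98.7280) → (71.0396,98.7280) → (71.0396,19.0067) → (3.2616,19.0067) → (3.2616,98.7280) (closed)

; LightBurn 1.6.03
; GRBL device profile, absolute coords
G21
G90
G00 X27.1651 Y144.9514
M3 S452
G1 X117.2346 Y111.5473 F1903
G1 X45.9276 Y26.8527 F1903
G1 X111.9398 Y87.0852 F1903
G1 X113.6387 Y118.3494 F1903
G1 X27.1651 Y144.9514 F1903
M5
G00 X56.0171 Y102.2194
M3 S850
G1 X101.1714 Y102.2194 F963
G1 X101.1714 Y26.2079 F963
G1 X56.0171 Y26.2079 F963
G1 X56.0171 Y102.2194 F963
M5
G00 X46.0475 Y154.3738
M3 S850
G1 X5.1910 Y132.3978 F963
G1 X19.9357 Y49.7644 F963
G1 X116.7413 Y110.1860 F963
G1 X99.7348 Y90.7736 F963
G1 X98.3883 Y122.1164 F963
G1 X46.0475 Y154.3738 F963
M5
G00 X41.3805 Y68.6713
M3 S452
G1 X36.8528 Y74.5003 F1903
G1 X34.3226 Y82.2955 F1903
G1 X33.4498 Y91.6014 F1903
G1 X33.8944 Y101.9626 F1903
G1 X35.3166 Y112.9235 F1903
G1 X37.3763 Y124.0287 F1903
G1 X39.7335 Y134.8227 F1903
G1 X42.0484 Y144.8500 F1903
M5
G00 X52.4366 Y66.9155
M3 S452
G1 X50.9993 Y55.2400 F1903
G1 X39.4510 Y52.9990 F1903
G1 X33.7511 Y63.2896 F1903
G1 X41.7766 Y71.8904 F1903
G1 X52.4366 Y66.9155 F1903
M5
G00 X3.2616 Y98.7280
M3 S452
G1 X71.0396 Y98.7280 F1903
G1 X71.0396 Y19.0067 F1903
G1 X3.2616 Y19.0067 F1903
G1 X3.2616 Y98.7280 F1903
M5
G00 X0.0000 Y0.0000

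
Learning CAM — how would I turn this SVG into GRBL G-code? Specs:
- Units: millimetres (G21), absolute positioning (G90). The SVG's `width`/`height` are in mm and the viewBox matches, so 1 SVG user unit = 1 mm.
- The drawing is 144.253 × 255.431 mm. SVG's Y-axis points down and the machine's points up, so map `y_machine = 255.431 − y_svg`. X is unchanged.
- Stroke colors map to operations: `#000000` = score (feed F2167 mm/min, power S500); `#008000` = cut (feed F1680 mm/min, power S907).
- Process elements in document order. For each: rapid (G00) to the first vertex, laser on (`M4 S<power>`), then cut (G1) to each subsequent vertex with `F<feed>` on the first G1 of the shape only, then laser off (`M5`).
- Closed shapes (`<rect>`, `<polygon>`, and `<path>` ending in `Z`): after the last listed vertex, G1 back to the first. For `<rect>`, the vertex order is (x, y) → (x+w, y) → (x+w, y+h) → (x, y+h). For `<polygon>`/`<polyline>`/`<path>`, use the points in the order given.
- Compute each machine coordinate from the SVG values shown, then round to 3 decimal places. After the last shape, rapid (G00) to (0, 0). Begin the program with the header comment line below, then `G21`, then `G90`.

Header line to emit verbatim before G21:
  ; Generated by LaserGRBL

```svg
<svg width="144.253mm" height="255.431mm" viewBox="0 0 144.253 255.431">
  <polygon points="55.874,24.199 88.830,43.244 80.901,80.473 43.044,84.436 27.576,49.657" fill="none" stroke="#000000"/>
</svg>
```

Since the viewBox matches the mm dimensions, user units are millimetres directly. The only transform is the Y-flip y_m = 255.431 − y_svg.

Shape 1 is a regular polygon drawn with `<polygon>`. Its stroke #000000 means score at S500, F2167. After flipping Y the toolpath is (55.874,231.232) → (88.830,212.187) → (80.901,174.958) → (43.044,170.995) → (27.576,205.774) → (55.874,231.232), returning to the start.

; Generated by LaserGRBL
G21
G90
G00 X55.874 Y231.232
M4 S500
G1 X88.830 Y212.187 F2167
G1 X80.901 Y174.958
G1 X43.044 Y170.995
G1 X27.576 Y205.774
G1 X55.874 Y231.232
M5
G00 X0.000 Y0.000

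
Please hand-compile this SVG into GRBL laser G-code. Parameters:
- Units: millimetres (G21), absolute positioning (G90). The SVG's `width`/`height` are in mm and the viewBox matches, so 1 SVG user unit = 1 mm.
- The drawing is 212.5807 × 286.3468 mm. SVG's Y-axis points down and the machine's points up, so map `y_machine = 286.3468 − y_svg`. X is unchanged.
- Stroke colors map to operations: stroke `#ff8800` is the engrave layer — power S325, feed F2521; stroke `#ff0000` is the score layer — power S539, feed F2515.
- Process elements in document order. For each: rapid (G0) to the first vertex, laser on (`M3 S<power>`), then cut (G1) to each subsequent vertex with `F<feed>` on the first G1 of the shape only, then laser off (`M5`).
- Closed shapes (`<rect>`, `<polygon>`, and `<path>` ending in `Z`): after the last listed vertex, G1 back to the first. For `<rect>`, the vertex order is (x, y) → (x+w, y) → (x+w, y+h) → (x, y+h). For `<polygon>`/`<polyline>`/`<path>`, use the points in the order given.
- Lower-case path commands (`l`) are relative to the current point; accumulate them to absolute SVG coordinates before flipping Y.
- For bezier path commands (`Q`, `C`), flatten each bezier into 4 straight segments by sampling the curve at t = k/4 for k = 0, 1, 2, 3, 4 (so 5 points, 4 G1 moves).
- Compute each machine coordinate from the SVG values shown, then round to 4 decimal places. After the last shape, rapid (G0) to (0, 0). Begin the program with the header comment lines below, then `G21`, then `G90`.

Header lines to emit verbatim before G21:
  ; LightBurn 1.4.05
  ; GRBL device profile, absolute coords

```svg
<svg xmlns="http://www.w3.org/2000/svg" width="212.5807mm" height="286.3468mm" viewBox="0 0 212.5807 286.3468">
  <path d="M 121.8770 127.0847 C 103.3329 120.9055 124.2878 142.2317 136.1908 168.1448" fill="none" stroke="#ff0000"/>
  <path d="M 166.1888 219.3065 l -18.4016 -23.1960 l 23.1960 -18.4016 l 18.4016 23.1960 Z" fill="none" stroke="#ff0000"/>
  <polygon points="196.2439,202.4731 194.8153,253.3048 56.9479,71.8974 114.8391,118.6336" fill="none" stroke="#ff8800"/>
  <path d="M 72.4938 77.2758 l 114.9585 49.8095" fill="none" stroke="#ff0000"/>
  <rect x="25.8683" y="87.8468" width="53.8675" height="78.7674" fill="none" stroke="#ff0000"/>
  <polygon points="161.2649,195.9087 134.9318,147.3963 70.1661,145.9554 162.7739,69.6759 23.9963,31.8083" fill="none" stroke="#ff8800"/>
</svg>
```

1 u = 1 mm; y_m = 286.3468 − y.

[1] `<path>` cubic bezier, #ff0000→score S539 F2515: (121.8770,159.2621) → (114.6164,159.0973) → (117.6162,150.7667) → (126.3249,136.4187) → (136.1908,118.2020)

[2] `<path>` regular polygon, #ff0000→score S539 F2515: (166.1888,67.0403) → (147.7872,90.2363) → (170.9832,108.6379) → (189.3848,85.4419) → (166.1888,67.0403) (closed)

[3] `<polygon>` closed polygon, #ff8800→engrave S325 F2521: (196.2439,83.8737) → (194.8153,33.0420) → (56.9479,214.4494) → (114.8391,167.7132) → (196.2439,83.8737) (closed)

[4] `<path>` line segment, #ff0000→score S539 F2515: (72.4938,209.0710) → (187.4523,159.2615)

[5] `<rect>` rectangle, #ff0000→score S539 F2515: (25.8683,198.5000) → (79.7358,198.5000) → (79.7358,119.7326) → (25.8683,119.7326) → (25.8683,198.5000) (closed)

[6] `<polygon>` closed polygon, #ff8800→engrave S325 F2521: (161.2649,90.4381) → (134.9318,138.9505) → (70.1661,140.3914) → (162.7739,216.6709) → (23.9963,254.5385) → (161.2649,90.4381) (closed)

; LightBurn 1.4.05
; GRBL device profile, absolute coords
G21
G90
G0 X121.8770 Y159.2621
M3 S539
G1 X114.6164 Y159.0973 F2515
G1 X117.6162 Y150.7667
G1 X126.3249 Y136.4187
G1 X136.1908 Y118.2020
M5
G0 X166.1888 Y67.0403
M3 S539
G1 X147.7872 Y90.2363 F2515
G1 X170.9832 Y108.6379
G1 X189.3848 Y85.4419
G1 X166.1888 Y67.0403
M5
G0 X196.2439 Y83.8737
M3 S325
G1 X194.8153 Y33.0420 F2521
G1 X56.9479 Y214.4494
G1 X114.8391 Y167.7132
G1 X196.2439 Y83.8737
M5
G0 X72.4938 Y209.0710
M3 S539
G1 X187.4523 Y159.2615 F2515
M5
G0 X25.8683 Y198.5000
M3 S539
G1 X79.7358 Y198.5000 F2515
G1 X79.7358 Y119.7326
G1 X25.8683 Y119.7326
G1 X25.8683 Y198.5000
M5
G0 X161.2649 Y90.4381
M3 S325
G1 X134.9318 Y138.9505 F2521
G1 X70.1661 Y140.3914
G1 X162.7739 Y216.6709
G1 X23.9963 Y254.5385
G1 X161.2649 Y90.4381
M5
G0 X0.0000 Y0.0000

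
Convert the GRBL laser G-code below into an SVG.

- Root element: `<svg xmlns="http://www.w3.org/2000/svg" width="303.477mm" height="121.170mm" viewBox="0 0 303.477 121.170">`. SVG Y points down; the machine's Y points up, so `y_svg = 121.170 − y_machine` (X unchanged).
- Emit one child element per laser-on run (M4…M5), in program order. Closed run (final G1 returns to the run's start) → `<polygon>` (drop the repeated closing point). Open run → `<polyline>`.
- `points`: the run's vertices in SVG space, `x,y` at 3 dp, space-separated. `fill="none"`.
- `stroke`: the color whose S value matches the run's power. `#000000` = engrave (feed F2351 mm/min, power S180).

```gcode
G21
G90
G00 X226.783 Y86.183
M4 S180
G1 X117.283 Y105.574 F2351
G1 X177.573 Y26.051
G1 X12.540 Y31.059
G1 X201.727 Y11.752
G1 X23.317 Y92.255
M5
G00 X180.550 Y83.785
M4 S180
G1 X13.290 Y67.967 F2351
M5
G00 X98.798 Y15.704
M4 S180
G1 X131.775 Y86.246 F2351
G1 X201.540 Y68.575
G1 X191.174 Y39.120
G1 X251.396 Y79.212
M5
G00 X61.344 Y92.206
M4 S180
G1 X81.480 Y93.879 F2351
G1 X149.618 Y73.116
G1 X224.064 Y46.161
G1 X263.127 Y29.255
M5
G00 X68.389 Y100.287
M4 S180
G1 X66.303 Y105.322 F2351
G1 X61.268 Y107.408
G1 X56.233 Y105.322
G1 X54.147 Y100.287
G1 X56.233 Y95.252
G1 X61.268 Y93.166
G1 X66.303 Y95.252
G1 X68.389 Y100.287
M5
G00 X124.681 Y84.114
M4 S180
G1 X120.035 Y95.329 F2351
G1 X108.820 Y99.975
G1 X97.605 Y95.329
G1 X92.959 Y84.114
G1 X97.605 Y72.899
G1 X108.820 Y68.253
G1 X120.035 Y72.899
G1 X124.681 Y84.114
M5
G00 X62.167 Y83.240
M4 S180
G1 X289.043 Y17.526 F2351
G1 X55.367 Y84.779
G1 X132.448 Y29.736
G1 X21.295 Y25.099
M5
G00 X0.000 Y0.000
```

<svg xmlns="http://www.w3.org/2000/svg" width="303.477mm" height="121.170mm" viewBox="0 0 303.477 121.170">
  <polyline points="226.783,34.987 117.283,15.596 177.573,95.119 12.540,90.111 201.727,109.418 23.317,28.915" fill="none" stroke="#000000"/>
  <polyline points="180.550,37.385 13.290,53.203" fill="none" stroke="#000000"/>
  <polyline points="98.798,105.466 131.775,34.924 201.540,52.595 191.174,82.050 251.396,41.958" fill="none" stroke="#000000"/>
  <polyline points="61.344,28.964 81.480,27.291 149.618,48.054 224.064,75.009 263.127,91.915" fill="none" stroke="#000000"/>
  <polygon points="68.389,20.883 66.303,15.848 61.268,13.762 56.233,15.848 54.147,20.883 56.233,25.918 61.268,28.004 66.303,25.918" fill="none" stroke="#000000"/>
  <polygon points="124.681,37.056 120.035,25.841 108.820,21.195 97.605,25.841 92.959,37.056 97.605,48.271 108.820,52.917 120.035,48.271" fill="none" stroke="#000000"/>
  <polyline points="62.167,37.930 289.043,103.644 55.367,36.391 132.448,91.434 21.295,96.071" fill="none" stroke="#000000"/>
</svg>

y_svg = 121.170 − y_m. Every run uses S180, so all elements get stroke `#000000` (engrave).

[1] open run; points: 226.783,34.987 117.283,15.596 177.573,95.119 12.540,90.111 201.727,109.418 23.317,28.915

[2] open run; points: 180.550,37.385 13.290,53.203

[3] open run; points: 98.798,105.466 131.775,34.924 201.540,52.595 191.174,82.050 251.396,41.958

[4] open run; points: 61.344,28.964 81.480,27.291 149.618,48.054 224.064,75.009 263.127,91.915

[5] closed run; points: 68.389,20.883 66.303,15.848 61.268,13.762 56.233,15.848 54.147,20.883 56.233,25.918 61.268,28.004 66.303,25.918

[6] closed run; points: 124.681,37.056 120.035,25.841 108.820,21.195 97.605,25.841 92.959,37.056 97.605,48.271 108.820,52.917 120.035,48.271

[7] open run; points: 62.167,37.930 289.043,103.644 55.367,36.391 132.448,91.434 21.295,96.071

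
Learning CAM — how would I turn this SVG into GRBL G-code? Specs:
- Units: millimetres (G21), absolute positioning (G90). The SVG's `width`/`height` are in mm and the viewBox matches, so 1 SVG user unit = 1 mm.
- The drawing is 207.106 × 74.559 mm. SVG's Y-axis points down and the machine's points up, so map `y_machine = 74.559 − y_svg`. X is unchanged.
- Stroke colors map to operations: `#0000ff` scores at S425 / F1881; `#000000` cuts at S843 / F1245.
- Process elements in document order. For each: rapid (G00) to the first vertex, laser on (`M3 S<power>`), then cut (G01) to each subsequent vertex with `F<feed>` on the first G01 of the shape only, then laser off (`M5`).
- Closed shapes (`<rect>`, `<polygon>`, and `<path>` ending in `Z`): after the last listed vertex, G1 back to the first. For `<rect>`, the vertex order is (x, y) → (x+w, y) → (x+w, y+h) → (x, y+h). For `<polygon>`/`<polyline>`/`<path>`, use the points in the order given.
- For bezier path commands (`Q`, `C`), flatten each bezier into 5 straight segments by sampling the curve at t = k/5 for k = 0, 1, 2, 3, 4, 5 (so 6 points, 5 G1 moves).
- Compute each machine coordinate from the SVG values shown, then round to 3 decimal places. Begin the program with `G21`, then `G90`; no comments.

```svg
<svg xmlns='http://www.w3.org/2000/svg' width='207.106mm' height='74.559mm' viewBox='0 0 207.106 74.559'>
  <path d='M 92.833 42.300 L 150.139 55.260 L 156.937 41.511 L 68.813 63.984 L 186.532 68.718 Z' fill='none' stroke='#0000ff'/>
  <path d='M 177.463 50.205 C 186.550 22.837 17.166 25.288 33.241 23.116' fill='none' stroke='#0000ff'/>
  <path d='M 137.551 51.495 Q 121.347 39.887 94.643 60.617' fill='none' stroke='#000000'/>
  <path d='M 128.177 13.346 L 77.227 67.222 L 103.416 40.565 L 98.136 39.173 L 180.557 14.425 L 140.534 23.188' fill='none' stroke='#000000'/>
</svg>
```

G21
G90
G00 X92.833 Y32.259
M3 S425
G01 X150.139 Y19.299 F1881
G01 X156.937 Y33.048
G01 X68.813 Y10.575
G01 X186.532 Y5.841
G01 X92.833 Y32.259
M5
G00 X177.463 Y24.354
M3 S425
G01 X164.410 Y37.472 F1881
G01 X125.993 Y45.087
G01 X79.680 Y48.851
G01 X42.940 Y50.419
G01 X33.241 Y51.443
M5
G00 X137.551 Y23.064
M3 S843
G01 X130.649 Y26.414 F1245
G01 X122.908 Y27.176
G01 X114.326 Y25.352
G01 X104.905 Y20.940
G01 X94.643 Y13.942
M5
G00 X128.177 Y61.213
M3 S843
G01 X77.227 Y7.337 F1245
G01 X103.416 Y33.994
G01 X98.136 Y35.386
G01 X180.557 Y60.134
G01 X140.534 Y51.371
M5

Since the viewBox matches the mm dimensions, user units are millimetres directly. The only transform is the Y-flip y_m = 74.559 − y_svg.

Shape 1 is a closed polygon drawn with `<path>`. Its stroke #0000ff means score at S425, F1881. After flipping Y the toolpath is (92.833,32.259) → (150.139,19.299) → (156.937,33.048) → (68.813,10.575) → (186.532,5.841) → (92.833,32.259), returning to the start.

Shape 2 is a cubic bezier drawn with `<path>`. Its stroke #0000ff means score at S425, F1881. After flipping Y the toolpath is (177.463,24.354) → (164.410,37.472) → (125.993,45.087) → (79.680,48.851) → (42.940,50.419) → (33.241,51.443).

Shape 3 is a quadratic bezier drawn with `<path>`. Its stroke #000000 means cut at S843, F1245. After flipping Y the toolpath is (137.551,23.064) → (130.649,26.414) → (122.908,27.176) → (114.326,25.352) → (104.905,20.940) → (94.643,13.942).

Shape 4 is a open polyline drawn with `<path>`. Its stroke #000000 means cut at S843, F1245. After flipping Y the toolpath is (128.177,61.213) → (77.227,7.337) → (103.416,33.994) → (98.136,35.386) → (180.557,60.134) → (140.534,51.371).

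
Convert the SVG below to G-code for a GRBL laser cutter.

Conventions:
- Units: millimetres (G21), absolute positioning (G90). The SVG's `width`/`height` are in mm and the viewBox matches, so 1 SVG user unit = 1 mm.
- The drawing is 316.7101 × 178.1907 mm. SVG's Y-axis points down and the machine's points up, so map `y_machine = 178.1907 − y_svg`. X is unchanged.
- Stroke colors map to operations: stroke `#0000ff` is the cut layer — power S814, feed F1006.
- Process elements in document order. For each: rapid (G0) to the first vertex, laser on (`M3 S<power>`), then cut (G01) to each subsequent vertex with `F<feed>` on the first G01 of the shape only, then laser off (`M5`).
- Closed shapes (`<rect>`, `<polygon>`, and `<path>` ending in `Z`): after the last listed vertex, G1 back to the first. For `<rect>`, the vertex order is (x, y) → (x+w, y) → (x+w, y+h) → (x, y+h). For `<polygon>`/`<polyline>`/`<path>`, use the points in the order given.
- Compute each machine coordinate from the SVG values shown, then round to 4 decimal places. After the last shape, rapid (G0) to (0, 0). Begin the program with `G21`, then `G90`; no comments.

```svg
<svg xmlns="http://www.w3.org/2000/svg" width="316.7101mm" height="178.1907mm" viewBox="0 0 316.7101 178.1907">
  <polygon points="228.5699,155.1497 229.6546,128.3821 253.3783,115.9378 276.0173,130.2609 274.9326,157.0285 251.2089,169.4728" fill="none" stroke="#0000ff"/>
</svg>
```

Since the viewBox matches the mm dimensions, user units are millimetres directly. The only transform is the Y-flip y_m = 178.1907 − y_svg.

Shape 1 is a regular polygon drawn with `<polygon>`. Its stroke #0000ff means cut at S814, F1006. After flipping Y the toolpath is (228.5699,23.0410) → (229.6546,49.8086) → (253.3783,62.2529) → (276.0173,47.9298) → (274.9326,21.1622) → (251.2089,8.7179) → (228.5699,23.0410), returning to the start.

G21
G90
G0 X228.5699 Y23.0410
M3 S814
G01 X229.6546 Y49.8086 F1006
G01 X253.3783 Y62.2529
G01 X276.0173 Y47.9298
G01 X274.9326 Y21.1622
G01 X251.2089 Y8.7179
G01 X228.5699 Y23.0410
M5
G0 X0.0000 Y0.0000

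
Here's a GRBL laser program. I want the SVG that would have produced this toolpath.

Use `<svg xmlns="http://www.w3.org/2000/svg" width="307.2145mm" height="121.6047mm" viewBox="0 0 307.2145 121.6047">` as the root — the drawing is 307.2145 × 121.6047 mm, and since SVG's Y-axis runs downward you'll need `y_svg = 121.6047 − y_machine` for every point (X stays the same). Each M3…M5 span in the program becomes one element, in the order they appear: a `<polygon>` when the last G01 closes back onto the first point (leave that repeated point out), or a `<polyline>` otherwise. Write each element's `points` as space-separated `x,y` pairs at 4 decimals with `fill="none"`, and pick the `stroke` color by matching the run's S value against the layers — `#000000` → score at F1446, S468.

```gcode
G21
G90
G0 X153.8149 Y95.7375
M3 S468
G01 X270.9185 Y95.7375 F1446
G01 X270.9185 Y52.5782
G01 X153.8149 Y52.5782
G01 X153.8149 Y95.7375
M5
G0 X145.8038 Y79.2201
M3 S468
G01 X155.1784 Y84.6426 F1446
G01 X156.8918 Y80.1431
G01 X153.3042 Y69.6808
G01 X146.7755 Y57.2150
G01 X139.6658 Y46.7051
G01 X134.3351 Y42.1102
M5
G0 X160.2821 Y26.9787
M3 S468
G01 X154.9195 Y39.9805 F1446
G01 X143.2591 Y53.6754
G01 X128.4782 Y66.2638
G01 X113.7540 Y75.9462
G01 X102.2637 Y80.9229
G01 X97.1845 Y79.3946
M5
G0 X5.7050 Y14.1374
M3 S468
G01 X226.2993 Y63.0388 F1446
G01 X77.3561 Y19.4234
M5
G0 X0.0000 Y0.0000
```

<svg xmlns="http://www.w3.org/2000/svg" width="307.2145mm" height="121.6047mm" viewBox="0 0 307.2145 121.6047">
  <polygon points="153.8149,25.8672 270.9185,25.8672 270.9185,69.0265 153.8149,69.0265" fill="none" stroke="#000000"/>
  <polyline points="145.8038,42.3846 155.1784,36.9621 156.8918,41.4616 153.3042,51.9239 146.7755,64.3897 139.6658,74.8996 134.3351,79.4945" fill="none" stroke="#000000"/>
  <polyline points="160.2821,94.6260 154.9195,81.6242 143.2591,67.9293 128.4782,55.3409 113.7540,45.6585 102.2637,40.6818 97.1845,42.2101" fill="none" stroke="#000000"/>
  <polyline points="5.7050,107.4673 226.2993,58.5659 77.3561,102.1813" fill="none" stroke="#000000"/>
</svg>

y_svg = 121.6047 − y_m. Every run uses S468, so all elements get stroke `#000000` (score).

[1] closed run; points: 153.8149,25.8672 270.9185,25.8672 270.9185,69.0265 153.8149,69.0265

[2] open run; points: 145.8038,42.3846 155.1784,36.9621 156.8918,41.4616 153.3042,51.9239 146.7755,64.3897 139.6658,74.8996 134.3351,79.4945

[3] open run; points: 160.2821,94.6260 154.9195,81.6242 143.2591,67.9293 128.4782,55.3409 113.7540,45.6585 102.2637,40.6818 97.1845,42.2101

[4] open run; points: 5.7050,107.4673 226.2993,58.5659 77.3561,102.1813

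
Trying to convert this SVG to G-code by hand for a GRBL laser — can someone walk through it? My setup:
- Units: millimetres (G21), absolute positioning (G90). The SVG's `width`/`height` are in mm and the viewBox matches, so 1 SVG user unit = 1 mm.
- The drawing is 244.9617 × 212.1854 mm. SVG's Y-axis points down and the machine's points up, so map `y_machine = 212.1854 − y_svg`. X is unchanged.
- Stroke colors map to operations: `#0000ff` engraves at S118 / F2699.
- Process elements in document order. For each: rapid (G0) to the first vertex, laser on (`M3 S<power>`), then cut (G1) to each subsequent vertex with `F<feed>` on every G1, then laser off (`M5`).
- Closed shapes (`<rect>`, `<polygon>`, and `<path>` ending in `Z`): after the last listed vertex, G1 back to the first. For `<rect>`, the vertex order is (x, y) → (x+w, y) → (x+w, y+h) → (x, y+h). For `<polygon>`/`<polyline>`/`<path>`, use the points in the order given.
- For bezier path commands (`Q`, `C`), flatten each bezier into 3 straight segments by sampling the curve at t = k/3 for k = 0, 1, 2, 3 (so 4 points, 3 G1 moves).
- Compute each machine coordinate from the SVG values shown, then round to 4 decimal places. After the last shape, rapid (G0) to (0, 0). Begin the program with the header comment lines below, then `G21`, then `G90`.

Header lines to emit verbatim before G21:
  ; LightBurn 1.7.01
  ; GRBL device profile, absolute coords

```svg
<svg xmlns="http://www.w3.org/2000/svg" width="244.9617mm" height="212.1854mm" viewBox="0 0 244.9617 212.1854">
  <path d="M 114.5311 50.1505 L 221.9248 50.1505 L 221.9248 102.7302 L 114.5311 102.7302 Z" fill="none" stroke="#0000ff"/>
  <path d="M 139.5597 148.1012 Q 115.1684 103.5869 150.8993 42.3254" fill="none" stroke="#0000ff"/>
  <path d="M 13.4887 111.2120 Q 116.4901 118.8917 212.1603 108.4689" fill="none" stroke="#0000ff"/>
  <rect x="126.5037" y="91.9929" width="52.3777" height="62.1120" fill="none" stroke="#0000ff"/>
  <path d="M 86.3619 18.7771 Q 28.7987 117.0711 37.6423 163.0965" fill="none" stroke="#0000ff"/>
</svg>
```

1 u = 1 mm; y_m = 212.1854 − y.

[1] `<path>` rectangle, #0000ff→engrave S118 F2699: (114.5311,162.0349) → (221.9248,162.0349) → (221.9248,109.4552) → (114.5311,109.4552) → (114.5311,162.0349) (closed)

[2] `<path>` quadratic bezier, #0000ff→engrave S118 F2699: (139.5597,64.0842) → (129.9791,95.6212) → (133.7589,130.8798) → (150.8993,169.8600)

[3] `<path>` quadratic bezier, #0000ff→engrave S118 F2699: (13.4887,100.9734) → (81.3417,97.8650) → (147.5656,98.7794) → (212.1603,103.7165)

[4] `<rect>` rectangle, #0000ff→engrave S118 F2699: (126.5037,120.1925) → (178.8814,120.1925) → (178.8814,58.0805) → (126.5037,58.0805) → (126.5037,120.1925) (closed)

[5] `<path>` quadratic bezier, #0000ff→engrave S118 F2699: (86.3619,193.4083) → (55.3650,133.6866) → (39.1251,85.5801) → (37.6423,49.0889)

; LightBurn 1.7.01
; GRBL device profile, absolute coords
G21
G90
G0 X114.5311 Y162.0349
M3 S118
G1 X221.9248 Y162.0349 F2699
G1 X221.9248 Y109.4552 F2699
G1 X114.5311 Y109.4552 F2699
G1 X114.5311 Y162.0349 F2699
M5
G0 X139.5597 Y64.0842
M3 S118
G1 X129.9791 Y95.6212 F2699
G1 X133.7589 Y130.8798 F2699
G1 X150.8993 Y169.8600 F2699
M5
G0 X13.4887 Y100.9734
M3 S118
G1 X81.3417 Y97.8650 F2699
G1 X147.5656 Y98.7794 F2699
G1 X212.1603 Y103.7165 F2699
M5
G0 X126.5037 Y120.1925
M3 S118
G1 X178.8814 Y120.1925 F2699
G1 X178.8814 Y58.0805 F2699
G1 X126.5037 Y58.0805 F2699
G1 X126.5037 Y120.1925 F2699
M5
G0 X86.3619 Y193.4083
M3 S118
G1 X55.3650 Y133.6866 F2699
G1 X39.1251 Y85.5801 F2699
G1 X37.6423 Y49.0889 F2699
M5
G0 X0.0000 Y0.0000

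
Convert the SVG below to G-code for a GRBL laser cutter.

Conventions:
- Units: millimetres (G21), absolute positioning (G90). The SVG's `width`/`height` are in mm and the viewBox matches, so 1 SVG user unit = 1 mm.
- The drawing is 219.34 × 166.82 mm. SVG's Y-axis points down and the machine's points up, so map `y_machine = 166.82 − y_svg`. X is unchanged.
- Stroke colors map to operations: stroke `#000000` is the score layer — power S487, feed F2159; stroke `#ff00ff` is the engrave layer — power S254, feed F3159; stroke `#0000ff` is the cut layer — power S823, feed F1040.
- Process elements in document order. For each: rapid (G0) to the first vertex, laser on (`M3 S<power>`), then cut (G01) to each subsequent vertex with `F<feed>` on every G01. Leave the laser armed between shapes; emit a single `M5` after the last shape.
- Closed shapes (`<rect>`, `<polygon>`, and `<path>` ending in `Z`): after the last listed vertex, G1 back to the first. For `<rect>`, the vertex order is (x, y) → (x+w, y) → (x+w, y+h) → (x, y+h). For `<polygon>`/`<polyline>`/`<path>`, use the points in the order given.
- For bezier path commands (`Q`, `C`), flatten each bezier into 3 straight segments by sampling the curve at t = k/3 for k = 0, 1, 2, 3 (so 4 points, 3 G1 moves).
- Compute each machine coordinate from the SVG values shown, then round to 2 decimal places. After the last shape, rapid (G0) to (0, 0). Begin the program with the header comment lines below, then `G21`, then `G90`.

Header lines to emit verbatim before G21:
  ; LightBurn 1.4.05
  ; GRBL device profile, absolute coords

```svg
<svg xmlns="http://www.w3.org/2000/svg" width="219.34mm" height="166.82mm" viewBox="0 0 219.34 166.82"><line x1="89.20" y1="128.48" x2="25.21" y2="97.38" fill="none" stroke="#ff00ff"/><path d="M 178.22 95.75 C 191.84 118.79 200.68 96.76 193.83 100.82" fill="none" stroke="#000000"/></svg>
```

; LightBurn 1.4.05
; GRBL device profile, absolute coords
G21
G90
G0 X89.20 Y38.34
M3 S254
G01 X25.21 Y69.44 F3159
G0 X178.22 Y71.07
M3 S487
G01 X189.84 Y60.42 F2159
G01 X195.85 Y64.00 F2159
G01 X193.83 Y66.00 F2159
M5
G0 X0.00 Y0.00

viewBox `0 0 219.34 166.82` with mm width/height → 1 unit = 1 mm. Flip: y_m = 166.82 − y_svg.

**Shape 1** — `<line>` line segment, stroke `#ff00ff` → engrave (S254, F3159). Machine vertices: (89.20,38.34) → (25.21,69.44). Open path.

**Shape 2** — `<path>` cubic bezier, stroke `#000000` → score (S487, F2159). Control points (SVG): P0=(178.22,95.75), P1=(191.84,118.79), P2=(200.68,96.76), P3=(193.83,100.82); sampled at t=k/3. Machine vertices: (178.22,71.07) → (189.84,60.42) → (195.85,64.00) → (193.83,66.00). Open path.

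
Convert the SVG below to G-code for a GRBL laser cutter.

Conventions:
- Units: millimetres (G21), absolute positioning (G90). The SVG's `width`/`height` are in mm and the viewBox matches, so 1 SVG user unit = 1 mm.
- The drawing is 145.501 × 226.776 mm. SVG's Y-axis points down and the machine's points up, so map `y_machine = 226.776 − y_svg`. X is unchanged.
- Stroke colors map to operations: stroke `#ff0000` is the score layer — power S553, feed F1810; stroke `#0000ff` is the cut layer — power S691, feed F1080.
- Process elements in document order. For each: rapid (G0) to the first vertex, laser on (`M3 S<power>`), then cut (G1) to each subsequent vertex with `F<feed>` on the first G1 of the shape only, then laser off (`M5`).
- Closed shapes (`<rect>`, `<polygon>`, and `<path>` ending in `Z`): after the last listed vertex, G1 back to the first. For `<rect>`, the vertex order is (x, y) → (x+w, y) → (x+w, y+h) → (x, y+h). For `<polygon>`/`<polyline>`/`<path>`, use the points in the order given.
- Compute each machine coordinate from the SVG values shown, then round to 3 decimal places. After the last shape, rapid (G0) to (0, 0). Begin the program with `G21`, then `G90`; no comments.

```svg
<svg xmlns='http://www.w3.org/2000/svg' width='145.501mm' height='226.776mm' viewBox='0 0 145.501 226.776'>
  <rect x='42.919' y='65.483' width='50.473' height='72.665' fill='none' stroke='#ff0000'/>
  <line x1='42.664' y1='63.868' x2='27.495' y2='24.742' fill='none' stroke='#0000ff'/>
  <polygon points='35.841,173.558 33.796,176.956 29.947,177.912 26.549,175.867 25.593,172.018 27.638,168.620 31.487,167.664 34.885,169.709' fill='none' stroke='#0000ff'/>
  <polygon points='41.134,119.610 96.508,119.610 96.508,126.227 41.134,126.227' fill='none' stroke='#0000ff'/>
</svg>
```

G21
G90
G0 X42.919 Y161.293
M3 S553
G1 X93.392 Y161.293 F1810
G1 X93.392 Y88.628
G1 X42.919 Y88.628
G1 X42.919 Y161.293
M5
G0 X42.664 Y162.908
M3 S691
G1 X27.495 Y202.034 F1080
M5
G0 X35.841 Y53.218
M3 S691
G1 X33.796 Y49.820 F1080
G1 X29.947 Y48.864
G1 X26.549 Y50.909
G1 X25.593 Y54.758
G1 X27.638 Y58.156
G1 X31.487 Y59.112
G1 X34.885 Y57.067
G1 X35.841 Y53.218
M5
G0 X41.134 Y107.166
M3 S691
G1 X96.508 Y107.166 F1080
G1 X96.508 Y100.549
G1 X41.134 Y100.549
G1 X41.134 Y107.166
M5
G0 X0.000 Y0.000

viewBox `0 0 145.501 226.776` with mm width/height → 1 unit = 1 mm. Flip: y_m = 226.776 − y_svg.

**Shape 1** — `<rect>` rectangle, stroke `#ff0000` → score (S553, F1810). Machine vertices: (42.919,161.293) → (93.392,161.293) → (93.392,88.628) → (42.919,88.628) → (42.919,161.293). Closed: final G1 returns to the first vertex.

**Shape 2** — `<line>` line segment, stroke `#0000ff` → cut (S691, F1080). Machine vertices: (42.664,162.908) → (27.495,202.034). Open path.

**Shape 3** — `<polygon>` regular polygon, stroke `#0000ff` → cut (S691, F1080). Machine vertices: (35.841,53.218) → (33.796,49.820) → (29.947,48.864) → (26.549,50.909) → (25.593,54.758) → (27.638,58.156) → (31.487,59.112) → (34.885,57.067) → (35.841,53.218). Closed: final G1 returns to the first vertex.

**Shape 4** — `<polygon>` rectangle, stroke `#0000ff` → cut (S691, F1080). Machine vertices: (41.134,107.166) → (96.508,107.166) → (96.508,100.549) → (41.134,100.549) → (41.134,107.166). Closed: final G1 returns to the first vertex.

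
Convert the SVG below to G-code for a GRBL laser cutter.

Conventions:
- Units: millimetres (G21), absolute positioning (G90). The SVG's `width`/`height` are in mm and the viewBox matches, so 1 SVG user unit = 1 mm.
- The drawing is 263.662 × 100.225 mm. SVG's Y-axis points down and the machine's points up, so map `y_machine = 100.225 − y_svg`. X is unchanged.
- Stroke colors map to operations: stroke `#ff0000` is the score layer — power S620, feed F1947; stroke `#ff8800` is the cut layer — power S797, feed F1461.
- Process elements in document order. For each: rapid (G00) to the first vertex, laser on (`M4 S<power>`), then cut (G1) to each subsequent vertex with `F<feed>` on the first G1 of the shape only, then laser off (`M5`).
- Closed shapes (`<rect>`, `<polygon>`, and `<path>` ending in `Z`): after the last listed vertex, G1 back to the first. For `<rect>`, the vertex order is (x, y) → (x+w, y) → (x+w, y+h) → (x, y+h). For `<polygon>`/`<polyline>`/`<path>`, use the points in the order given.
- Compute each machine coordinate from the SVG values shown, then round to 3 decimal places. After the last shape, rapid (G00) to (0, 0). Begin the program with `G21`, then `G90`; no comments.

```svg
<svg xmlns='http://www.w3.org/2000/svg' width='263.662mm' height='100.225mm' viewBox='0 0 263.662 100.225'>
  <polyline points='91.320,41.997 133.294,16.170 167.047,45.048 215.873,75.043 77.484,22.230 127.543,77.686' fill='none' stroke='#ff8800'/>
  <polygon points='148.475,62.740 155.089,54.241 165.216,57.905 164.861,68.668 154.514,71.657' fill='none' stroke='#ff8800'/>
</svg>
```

G21
G90
G00 X91.320 Y58.228
M4 S797
G1 X133.294 Y84.055 F1461
G1 X167.047 Y55.177
G1 X215.873 Y25.182
G1 X77.484 Y77.995
G1 X127.543 Y22.539
M5
G00 X148.475 Y37.485
M4 S797
G1 X155.089 Y45.984 F1461
G1 X165.216 Y42.320
G1 X164.861 Y31.557
G1 X154.514 Y28.568
G1 X148.475 Y37.485
M5
G00 X0.000 Y0.000

Since the viewBox matches the mm dimensions, user units are millimetres directly. The only transform is the Y-flip y_m = 100.225 − y_svg.

Shape 1 is a open polyline drawn with `<polyline>`. Its stroke #ff8800 means cut at S797, F1461. After flipping Y the toolpath is (91.320,58.228) → (133.294,84.055) → (167.047,55.177) → (215.873,25.182) → (77.484,77.995) → (127.543,22.539).

Shape 2 is a regular polygon drawn with `<polygon>`. Its stroke #ff8800 means cut at S797, F1461. After flipping Y the toolpath is (148.475,37.485) → (155.089,45.984) → (165.216,42.320) → (164.861,31.557) → (154.514,28.568) → (148.475,37.485), returning to the start.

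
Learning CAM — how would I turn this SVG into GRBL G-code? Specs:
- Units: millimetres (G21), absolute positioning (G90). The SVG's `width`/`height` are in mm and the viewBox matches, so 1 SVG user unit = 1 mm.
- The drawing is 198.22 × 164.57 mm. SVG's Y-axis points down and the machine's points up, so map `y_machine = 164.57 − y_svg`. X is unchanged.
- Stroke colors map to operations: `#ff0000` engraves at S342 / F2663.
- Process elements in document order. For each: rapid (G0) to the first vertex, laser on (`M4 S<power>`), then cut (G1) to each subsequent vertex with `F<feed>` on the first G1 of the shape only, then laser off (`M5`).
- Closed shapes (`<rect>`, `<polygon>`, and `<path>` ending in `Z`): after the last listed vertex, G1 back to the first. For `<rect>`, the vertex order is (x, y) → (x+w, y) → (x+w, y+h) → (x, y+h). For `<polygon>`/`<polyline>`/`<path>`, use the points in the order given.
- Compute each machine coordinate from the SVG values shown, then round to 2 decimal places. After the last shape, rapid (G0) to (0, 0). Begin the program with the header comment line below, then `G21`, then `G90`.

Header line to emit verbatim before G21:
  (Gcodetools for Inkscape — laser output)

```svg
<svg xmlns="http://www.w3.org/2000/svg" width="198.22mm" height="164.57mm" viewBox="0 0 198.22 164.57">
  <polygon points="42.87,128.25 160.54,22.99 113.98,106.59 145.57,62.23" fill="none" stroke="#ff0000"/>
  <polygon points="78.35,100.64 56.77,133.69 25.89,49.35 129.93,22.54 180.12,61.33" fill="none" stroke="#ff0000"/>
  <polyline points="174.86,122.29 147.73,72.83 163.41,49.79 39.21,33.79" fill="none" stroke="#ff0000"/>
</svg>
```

Since the viewBox matches the mm dimensions, user units are millimetres directly. The only transform is the Y-flip y_m = 164.57 − y_svg.

Shape 1 is a closed polygon drawn with `<polygon>`. Its stroke #ff0000 means engrave at S342, F2663. After flipping Y the toolpath is (42.87,36.32) → (160.54,141.58) → (113.98,57.98) → (145.57,102.34) → (42.87,36.32), returning to the start.

Shape 2 is a closed polygon drawn with `<polygon>`. Its stroke #ff0000 means engrave at S342, F2663. After flipping Y the toolpath is (78.35,63.93) → (56.77,30.88) → (25.89,115.22) → (129.93,142.03) → (180.12,103.24) → (78.35,63.93), returning to the start.

Shape 3 is a open polyline drawn with `<polyline>`. Its stroke #ff0000 means engrave at S342, F2663. After flipping Y the toolpath is (174.86,42.28) → (147.73,91.74) → (163.41,114.78) → (39.21,130.78).

(Gcodetools for Inkscape — laser output)
G21
G90
G0 X42.87 Y36.32
M4 S342
G1 X160.54 Y141.58 F2663
G1 X113.98 Y57.98
G1 X145.57 Y102.34
G1 X42.87 Y36.32
M5
G0 X78.35 Y63.93
M4 S342
G1 X56.77 Y30.88 F2663
G1 X25.89 Y115.22
G1 X129.93 Y142.03
G1 X180.12 Y103.24
G1 X78.35 Y63.93
M5
G0 X174.86 Y42.28
M4 S342
G1 X147.73 Y91.74 F2663
G1 X163.41 Y114.78
G1 X39.21 Y130.78
M5
G0 X0.00 Y0.00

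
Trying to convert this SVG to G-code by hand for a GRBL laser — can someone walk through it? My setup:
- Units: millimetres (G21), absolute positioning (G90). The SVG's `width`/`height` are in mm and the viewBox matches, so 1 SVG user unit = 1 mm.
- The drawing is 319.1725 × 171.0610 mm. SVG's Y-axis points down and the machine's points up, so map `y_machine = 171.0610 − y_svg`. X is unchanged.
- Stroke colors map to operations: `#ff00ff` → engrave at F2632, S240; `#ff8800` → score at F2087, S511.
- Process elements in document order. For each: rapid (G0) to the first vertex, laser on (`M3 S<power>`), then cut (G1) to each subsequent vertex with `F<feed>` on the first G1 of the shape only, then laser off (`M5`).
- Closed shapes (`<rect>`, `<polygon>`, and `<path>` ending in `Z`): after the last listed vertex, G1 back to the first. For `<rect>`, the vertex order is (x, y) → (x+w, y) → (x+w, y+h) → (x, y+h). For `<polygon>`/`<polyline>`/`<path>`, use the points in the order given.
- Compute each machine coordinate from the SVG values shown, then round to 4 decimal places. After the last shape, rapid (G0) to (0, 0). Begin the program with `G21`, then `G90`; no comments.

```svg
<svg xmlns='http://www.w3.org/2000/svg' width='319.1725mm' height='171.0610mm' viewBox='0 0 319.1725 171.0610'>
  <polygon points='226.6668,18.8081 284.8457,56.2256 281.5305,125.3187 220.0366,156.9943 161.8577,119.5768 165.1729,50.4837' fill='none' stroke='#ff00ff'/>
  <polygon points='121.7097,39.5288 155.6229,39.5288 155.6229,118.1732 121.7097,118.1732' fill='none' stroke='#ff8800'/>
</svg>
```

G21
G90
G0 X226.6668 Y152.2529
M3 S240
G1 X284.8457 Y114.8354 F2632
G1 X281.5305 Y45.7423
G1 X220.0366 Y14.0667
G1 X161.8577 Y51.4842
G1 X165.1729 Y120.5773
G1 X226.6668 Y152.2529
M5
G0 X121.7097 Y131.5322
M3 S511
G1 X155.6229 Y131.5322 F2087
G1 X155.6229 Y52.8878
G1 X121.7097 Y52.8878
G1 X121.7097 Y131.5322
M5
G0 X0.0000 Y0.0000

Since the viewBox matches the mm dimensions, user units are millimetres directly. The only transform is the Y-flip y_m = 171.0610 − y_svg.

Shape 1 is a regular polygon drawn with `<polygon>`. Its stroke #ff00ff means engrave at S240, F2632. After flipping Y the toolpath is (226.6668,152.2529) → (284.8457,114.8354) → (281.5305,45.7423) → (220.0366,14.0667) → (161.8577,51.4842) → (165.1729,120.5773) → (226.6668,152.2529), returning to the start.

Shape 2 is a rectangle drawn with `<polygon>`. Its stroke #ff8800 means score at S511, F2087. After flipping Y the toolpath is (121.7097,131.5322) → (155.6229,131.5322) → (155.6229,52.8878) → (121.7097,52.8878) → (121.7097,131.5322), returning to the start.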